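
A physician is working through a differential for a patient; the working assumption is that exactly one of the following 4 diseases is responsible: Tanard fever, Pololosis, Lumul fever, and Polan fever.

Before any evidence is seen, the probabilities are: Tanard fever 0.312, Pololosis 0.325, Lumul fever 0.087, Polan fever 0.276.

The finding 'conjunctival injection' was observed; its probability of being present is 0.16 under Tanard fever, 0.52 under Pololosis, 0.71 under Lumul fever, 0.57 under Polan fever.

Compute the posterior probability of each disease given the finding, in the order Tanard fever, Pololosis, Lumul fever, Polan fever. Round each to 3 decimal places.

By Bayes' rule, the unnormalized weight for each hypothesis is prior × likelihood:
  Tanard fever: 0.312 × 0.16 = 0.04992
  Pololosis: 0.325 × 0.52 = 0.169
  Lumul fever: 0.087 × 0.71 = 0.06177
  Polan fever: 0.276 × 0.57 = 0.15732
The unnormalized weights sum to 0.43801.
P(Tanard fever | evidence) = 0.04992 / 0.43801 ≈ 0.114
P(Pololosis | evidence) = 0.169 / 0.43801 ≈ 0.386
P(Lumul fever | evidence) = 0.06177 / 0.43801 ≈ 0.141
P(Polan fever | evidence) = 0.15732 / 0.43801 ≈ 0.359

0.114, 0.386, 0.141, 0.359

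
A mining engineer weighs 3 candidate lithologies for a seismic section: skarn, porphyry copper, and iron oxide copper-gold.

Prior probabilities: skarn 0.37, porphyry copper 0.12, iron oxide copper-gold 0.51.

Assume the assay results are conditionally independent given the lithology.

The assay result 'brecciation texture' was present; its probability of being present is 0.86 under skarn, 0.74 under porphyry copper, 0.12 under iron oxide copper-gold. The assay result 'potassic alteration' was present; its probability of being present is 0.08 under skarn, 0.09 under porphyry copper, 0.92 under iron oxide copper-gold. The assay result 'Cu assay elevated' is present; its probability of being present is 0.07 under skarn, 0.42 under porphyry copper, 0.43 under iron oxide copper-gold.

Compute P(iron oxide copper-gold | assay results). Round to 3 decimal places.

For each hypothesis, the unnormalized posterior weight is prior × product of the assay result likelihoods:
  skarn: 0.37 × 0.86 × 0.08 × 0.07 = 0.0017819
  porphyry copper: 0.12 × 0.74 × 0.09 × 0.42 = 0.0033566
  iron oxide copper-gold: 0.51 × 0.12 × 0.92 × 0.43 = 0.024211
The unnormalized weights sum to 0.029349.
P(iron oxide copper-gold | evidence) = 0.024211 / 0.029349 ≈ 0.825.

0.825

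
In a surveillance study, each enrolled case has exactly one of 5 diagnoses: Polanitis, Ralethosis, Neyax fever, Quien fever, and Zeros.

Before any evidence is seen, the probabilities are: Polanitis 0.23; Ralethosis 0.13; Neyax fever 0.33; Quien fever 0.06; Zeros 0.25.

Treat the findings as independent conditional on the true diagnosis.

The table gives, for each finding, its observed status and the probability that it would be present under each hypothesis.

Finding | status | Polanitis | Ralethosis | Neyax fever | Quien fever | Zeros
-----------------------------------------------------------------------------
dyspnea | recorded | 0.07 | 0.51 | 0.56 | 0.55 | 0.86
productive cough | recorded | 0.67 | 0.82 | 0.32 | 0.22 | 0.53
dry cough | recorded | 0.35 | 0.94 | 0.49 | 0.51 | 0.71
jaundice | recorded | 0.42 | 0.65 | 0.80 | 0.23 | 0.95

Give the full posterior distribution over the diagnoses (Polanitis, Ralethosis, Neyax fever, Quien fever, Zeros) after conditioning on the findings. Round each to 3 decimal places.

Multiply each prior by the joint likelihood of the evidence pattern:
  Polanitis: 0.23 × 0.07 × 0.67 × 0.35 × 0.42 = 0.0015857
  Ralethosis: 0.13 × 0.51 × 0.82 × 0.94 × 0.65 = 0.033218
  Neyax fever: 0.33 × 0.56 × 0.32 × 0.49 × 0.80 = 0.023181
  Quien fever: 0.06 × 0.55 × 0.22 × 0.51 × 0.23 = 0.0008516
  Zeros: 0.25 × 0.86 × 0.53 × 0.71 × 0.95 = 0.076859
The unnormalized weights sum to 0.1357.
P(Polanitis | evidence) = 0.0015857 / 0.1357 ≈ 0.012
P(Ralethosis | evidence) = 0.033218 / 0.1357 ≈ 0.245
P(Neyax fever | evidence) = 0.023181 / 0.1357 ≈ 0.171
P(Quien fever | evidence) = 0.0008516 / 0.1357 ≈ 0.006
P(Zeros | evidence) = 0.076859 / 0.1357 ≈ 0.566

0.012, 0.245, 0.171, 0.006, 0.566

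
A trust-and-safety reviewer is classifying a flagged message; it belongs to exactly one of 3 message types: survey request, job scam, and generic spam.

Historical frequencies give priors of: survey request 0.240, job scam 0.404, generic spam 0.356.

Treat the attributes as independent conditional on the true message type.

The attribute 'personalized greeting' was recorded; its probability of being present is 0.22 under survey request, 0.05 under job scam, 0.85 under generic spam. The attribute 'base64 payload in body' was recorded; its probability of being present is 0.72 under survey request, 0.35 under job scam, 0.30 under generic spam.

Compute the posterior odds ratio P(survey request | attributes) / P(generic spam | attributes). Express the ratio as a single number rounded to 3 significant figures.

Unnormalized posterior weight (prior times the attribute likelihoods) for each of the two hypotheses:
  survey request: 0.240 × 0.22 × 0.72 = 0.038016
  generic spam: 0.356 × 0.85 × 0.30 = 0.09078
Posterior odds = 0.038016 / 0.09078 ≈ 0.419.

0.419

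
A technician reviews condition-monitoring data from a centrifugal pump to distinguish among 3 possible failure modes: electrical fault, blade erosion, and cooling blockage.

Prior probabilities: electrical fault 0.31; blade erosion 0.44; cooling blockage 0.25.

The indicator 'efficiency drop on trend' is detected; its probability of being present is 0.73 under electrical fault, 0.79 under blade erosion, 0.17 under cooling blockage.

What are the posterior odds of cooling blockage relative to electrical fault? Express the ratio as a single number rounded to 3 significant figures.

Posterior odds equal prior odds times the likelihood ratio; only the two competing hypotheses matter.
  cooling blockage: 0.25 × 0.17 = 0.0425
  electrical fault: 0.31 × 0.73 = 0.2263
Posterior odds = 0.0425 / 0.2263 ≈ 0.188.

0.188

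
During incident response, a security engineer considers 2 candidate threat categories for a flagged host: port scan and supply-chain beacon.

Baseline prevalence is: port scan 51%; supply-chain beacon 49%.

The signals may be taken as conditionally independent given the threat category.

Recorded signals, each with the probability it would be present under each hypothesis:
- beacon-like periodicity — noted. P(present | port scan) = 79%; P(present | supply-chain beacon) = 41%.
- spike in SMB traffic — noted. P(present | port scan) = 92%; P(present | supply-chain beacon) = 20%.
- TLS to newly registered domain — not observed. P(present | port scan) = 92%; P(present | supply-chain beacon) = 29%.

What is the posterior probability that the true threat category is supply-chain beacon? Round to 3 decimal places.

0.490

Multiply each prior by the joint likelihood of the signal pattern (using 1 − P(present | H) for each absent signal):
  port scan: 0.51 × 0.79 × 0.92 × (1 − 0.92) = 0.029653
  supply-chain beacon: 0.49 × 0.41 × 0.20 × (1 − 0.29) = 0.028528
The unnormalized weights sum to 0.058181.
P(supply-chain beacon | evidence) = 0.028528 / 0.058181 ≈ 0.490.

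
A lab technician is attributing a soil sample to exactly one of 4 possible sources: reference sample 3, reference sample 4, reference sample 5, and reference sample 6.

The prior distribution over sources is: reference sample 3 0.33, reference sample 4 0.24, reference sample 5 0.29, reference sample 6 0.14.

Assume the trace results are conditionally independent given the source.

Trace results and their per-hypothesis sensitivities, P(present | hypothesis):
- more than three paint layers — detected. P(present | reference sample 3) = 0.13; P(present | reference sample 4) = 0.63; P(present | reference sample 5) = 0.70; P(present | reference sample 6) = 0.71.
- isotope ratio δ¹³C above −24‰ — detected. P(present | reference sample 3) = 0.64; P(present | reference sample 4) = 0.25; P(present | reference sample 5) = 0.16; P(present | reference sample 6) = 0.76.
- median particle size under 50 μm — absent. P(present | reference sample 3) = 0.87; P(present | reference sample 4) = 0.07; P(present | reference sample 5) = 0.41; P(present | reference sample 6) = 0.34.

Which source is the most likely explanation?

reference sample 6

By Bayes' rule with conditional independence, the unnormalized weight for each hypothesis is prior × ∏ likelihoods (using 1 − P(present | H) for each absent trace result):
  reference sample 3: 0.33 × 0.13 × 0.64 × (1 − 0.87) = 0.0035693
  reference sample 4: 0.24 × 0.63 × 0.25 × (1 − 0.07) = 0.035154
  reference sample 5: 0.29 × 0.70 × 0.16 × (1 − 0.41) = 0.019163
  reference sample 6: 0.14 × 0.71 × 0.76 × (1 − 0.34) = 0.049859
Normalizing constant Z = 0.0035693 + 0.035154 + 0.019163 + 0.049859 = 0.10775.
P(reference sample 3 | evidence) ≈ 0.0035693 / 0.10775 ≈ 0.033
P(reference sample 4 | evidence) ≈ 0.035154 / 0.10775 ≈ 0.326
P(reference sample 5 | evidence) ≈ 0.019163 / 0.10775 ≈ 0.178
P(reference sample 6 | evidence) ≈ 0.049859 / 0.10775 ≈ 0.463
The largest is 0.463, so reference sample 6 is most probable.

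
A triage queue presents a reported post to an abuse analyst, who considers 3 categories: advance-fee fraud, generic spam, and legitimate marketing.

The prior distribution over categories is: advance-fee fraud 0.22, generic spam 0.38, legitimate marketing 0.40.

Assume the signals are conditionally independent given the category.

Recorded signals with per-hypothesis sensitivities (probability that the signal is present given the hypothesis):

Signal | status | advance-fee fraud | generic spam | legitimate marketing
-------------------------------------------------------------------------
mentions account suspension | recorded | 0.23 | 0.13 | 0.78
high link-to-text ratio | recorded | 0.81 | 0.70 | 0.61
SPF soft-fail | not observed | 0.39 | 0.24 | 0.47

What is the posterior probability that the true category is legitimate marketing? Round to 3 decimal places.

For each hypothesis, the unnormalized posterior weight is prior × product of the signal likelihoods (using 1 − P(present | H) for each absent signal):
  advance-fee fraud: 0.22 × 0.23 × 0.81 × (1 − 0.39) = 0.025001
  generic spam: 0.38 × 0.13 × 0.70 × (1 − 0.24) = 0.026281
  legitimate marketing: 0.40 × 0.78 × 0.61 × (1 − 0.47) = 0.10087
The unnormalized weights sum to 0.15215.
P(legitimate marketing | evidence) = 0.10087 / 0.15215 ≈ 0.663.

0.663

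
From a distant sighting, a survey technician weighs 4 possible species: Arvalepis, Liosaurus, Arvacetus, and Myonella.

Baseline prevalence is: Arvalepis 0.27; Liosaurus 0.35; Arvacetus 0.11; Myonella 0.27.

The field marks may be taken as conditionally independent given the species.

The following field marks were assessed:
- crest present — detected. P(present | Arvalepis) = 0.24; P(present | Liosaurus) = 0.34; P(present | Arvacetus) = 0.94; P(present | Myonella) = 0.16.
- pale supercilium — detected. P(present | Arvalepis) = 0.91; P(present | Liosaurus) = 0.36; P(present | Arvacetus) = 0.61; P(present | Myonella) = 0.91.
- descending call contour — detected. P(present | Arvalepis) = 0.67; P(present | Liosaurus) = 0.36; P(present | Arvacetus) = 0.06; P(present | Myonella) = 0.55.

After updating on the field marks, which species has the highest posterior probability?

Arvalepis

By Bayes' rule with conditional independence, the unnormalized weight for each hypothesis is prior × ∏ likelihoods:
  Arvalepis: 0.27 × 0.24 × 0.91 × 0.67 = 0.039509
  Liosaurus: 0.35 × 0.34 × 0.36 × 0.36 = 0.015422
  Arvacetus: 0.11 × 0.94 × 0.61 × 0.06 = 0.0037844
  Myonella: 0.27 × 0.16 × 0.91 × 0.55 = 0.021622
The unnormalized weights sum to 0.080337.
P(Arvalepis | evidence) ≈ 0.039509 / 0.080337 ≈ 0.492
P(Liosaurus | evidence) ≈ 0.015422 / 0.080337 ≈ 0.192
P(Arvacetus | evidence) ≈ 0.0037844 / 0.080337 ≈ 0.047
P(Myonella | evidence) ≈ 0.021622 / 0.080337 ≈ 0.269
The largest is 0.492, so Arvalepis is most probable.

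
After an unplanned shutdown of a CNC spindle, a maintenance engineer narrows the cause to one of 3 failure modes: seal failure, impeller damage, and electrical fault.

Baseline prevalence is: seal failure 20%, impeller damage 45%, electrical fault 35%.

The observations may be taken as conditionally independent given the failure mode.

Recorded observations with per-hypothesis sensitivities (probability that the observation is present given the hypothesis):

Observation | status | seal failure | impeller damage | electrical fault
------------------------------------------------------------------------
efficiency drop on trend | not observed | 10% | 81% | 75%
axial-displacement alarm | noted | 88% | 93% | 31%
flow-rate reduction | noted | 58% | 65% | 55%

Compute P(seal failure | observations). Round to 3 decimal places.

0.580

For each hypothesis, the unnormalized posterior weight is prior × product of the observation likelihoods (using 1 − P(present | H) for each absent observation):
  seal failure: 0.20 × (1 − 0.10) × 0.88 × 0.58 = 0.091872
  impeller damage: 0.45 × (1 − 0.81) × 0.93 × 0.65 = 0.051685
  electrical fault: 0.35 × (1 − 0.75) × 0.31 × 0.55 = 0.014919
Marginal likelihood of the evidence = 0.15848.
P(seal failure | evidence) = 0.091872 / 0.15848 ≈ 0.580.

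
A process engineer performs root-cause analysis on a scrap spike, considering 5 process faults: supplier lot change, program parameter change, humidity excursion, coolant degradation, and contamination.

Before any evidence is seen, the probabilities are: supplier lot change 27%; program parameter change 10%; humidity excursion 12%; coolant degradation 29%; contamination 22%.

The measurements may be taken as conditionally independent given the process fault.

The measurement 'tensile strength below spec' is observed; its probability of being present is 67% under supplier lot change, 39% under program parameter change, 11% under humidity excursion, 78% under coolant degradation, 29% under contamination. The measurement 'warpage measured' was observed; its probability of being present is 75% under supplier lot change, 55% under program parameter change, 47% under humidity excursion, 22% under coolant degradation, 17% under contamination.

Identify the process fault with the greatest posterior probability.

supplier lot change

Multiply each prior by the joint likelihood of the measurement pattern:
  supplier lot change: 0.27 × 0.67 × 0.75 = 0.13568
  program parameter change: 0.10 × 0.39 × 0.55 = 0.02145
  humidity excursion: 0.12 × 0.11 × 0.47 = 0.006204
  coolant degradation: 0.29 × 0.78 × 0.22 = 0.049764
  contamination: 0.22 × 0.29 × 0.17 = 0.010846
Normalizing constant Z = 0.13568 + 0.02145 + 0.006204 + 0.049764 + 0.010846 = 0.22394.
P(supplier lot change | evidence) ≈ 0.13568 / 0.22394 ≈ 0.606
P(program parameter change | evidence) ≈ 0.02145 / 0.22394 ≈ 0.096
P(humidity excursion | evidence) ≈ 0.006204 / 0.22394 ≈ 0.028
P(coolant degradation | evidence) ≈ 0.049764 / 0.22394 ≈ 0.222
P(contamination | evidence) ≈ 0.010846 / 0.22394 ≈ 0.048
The largest is 0.606, so supplier lot change is most probable.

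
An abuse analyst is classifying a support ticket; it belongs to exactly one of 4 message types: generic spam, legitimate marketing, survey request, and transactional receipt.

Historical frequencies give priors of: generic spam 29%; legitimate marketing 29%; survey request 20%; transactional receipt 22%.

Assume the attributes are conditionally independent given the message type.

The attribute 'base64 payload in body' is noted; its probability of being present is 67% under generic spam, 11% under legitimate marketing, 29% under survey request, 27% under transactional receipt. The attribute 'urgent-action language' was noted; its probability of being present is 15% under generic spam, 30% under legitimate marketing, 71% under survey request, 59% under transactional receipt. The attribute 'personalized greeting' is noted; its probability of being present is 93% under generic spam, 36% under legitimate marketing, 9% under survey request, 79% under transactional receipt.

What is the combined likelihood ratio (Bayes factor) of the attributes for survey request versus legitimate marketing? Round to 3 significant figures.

The Bayes factor is the ratio of the joint likelihoods of the attribute pattern under the two hypotheses.
  survey request: 0.29 × 0.71 × 0.09 = 0.018531
  legitimate marketing: 0.11 × 0.30 × 0.36 = 0.01188
Bayes factor = 0.018531 / 0.01188 ≈ 1.56

1.56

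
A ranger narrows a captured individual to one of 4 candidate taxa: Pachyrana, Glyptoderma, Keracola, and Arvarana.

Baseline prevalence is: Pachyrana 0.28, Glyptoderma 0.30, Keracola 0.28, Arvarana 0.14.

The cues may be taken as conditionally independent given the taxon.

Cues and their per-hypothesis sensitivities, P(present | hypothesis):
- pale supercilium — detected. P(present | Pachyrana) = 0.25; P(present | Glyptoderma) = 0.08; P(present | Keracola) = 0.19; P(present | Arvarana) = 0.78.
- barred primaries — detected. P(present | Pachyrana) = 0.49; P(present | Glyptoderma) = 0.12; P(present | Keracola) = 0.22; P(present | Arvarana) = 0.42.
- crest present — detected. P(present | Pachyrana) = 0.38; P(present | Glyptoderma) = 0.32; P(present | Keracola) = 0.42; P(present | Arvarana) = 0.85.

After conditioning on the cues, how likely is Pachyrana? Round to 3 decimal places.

Multiply each prior by the joint likelihood of the cue pattern:
  Pachyrana: 0.28 × 0.25 × 0.49 × 0.38 = 0.013034
  Glyptoderma: 0.30 × 0.08 × 0.12 × 0.32 = 0.0009216
  Keracola: 0.28 × 0.19 × 0.22 × 0.42 = 0.0049157
  Arvarana: 0.14 × 0.78 × 0.42 × 0.85 = 0.038984
Normalizing constant Z = 0.013034 + 0.0009216 + 0.0049157 + 0.038984 = 0.057856.
P(Pachyrana | evidence) = 0.013034 / 0.057856 ≈ 0.225.

0.225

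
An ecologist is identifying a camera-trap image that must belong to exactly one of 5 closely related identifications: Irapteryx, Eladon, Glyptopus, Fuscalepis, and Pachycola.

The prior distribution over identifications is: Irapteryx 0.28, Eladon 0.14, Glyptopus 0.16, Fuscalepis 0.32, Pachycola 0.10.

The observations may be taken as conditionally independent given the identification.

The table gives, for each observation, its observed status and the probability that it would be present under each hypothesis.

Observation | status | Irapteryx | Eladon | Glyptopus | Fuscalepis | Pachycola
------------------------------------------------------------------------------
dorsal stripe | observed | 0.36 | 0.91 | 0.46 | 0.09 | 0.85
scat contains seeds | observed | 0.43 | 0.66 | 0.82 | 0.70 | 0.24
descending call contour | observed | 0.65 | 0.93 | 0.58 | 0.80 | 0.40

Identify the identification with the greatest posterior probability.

Eladon

By Bayes' rule with conditional independence, the unnormalized weight for each hypothesis is prior × ∏ likelihoods:
  Irapteryx: 0.28 × 0.36 × 0.43 × 0.65 = 0.028174
  Eladon: 0.14 × 0.91 × 0.66 × 0.93 = 0.078198
  Glyptopus: 0.16 × 0.46 × 0.82 × 0.58 = 0.035004
  Fuscalepis: 0.32 × 0.09 × 0.70 × 0.80 = 0.016128
  Pachycola: 0.10 × 0.85 × 0.24 × 0.40 = 0.00816
Marginal likelihood of the evidence = 0.16566.
P(Irapteryx | evidence) ≈ 0.028174 / 0.16566 ≈ 0.170
P(Eladon | evidence) ≈ 0.078198 / 0.16566 ≈ 0.472
P(Glyptopus | evidence) ≈ 0.035004 / 0.16566 ≈ 0.211
P(Fuscalepis | evidence) ≈ 0.016128 / 0.16566 ≈ 0.097
P(Pachycola | evidence) ≈ 0.00816 / 0.16566 ≈ 0.049
The largest is 0.472, so Eladon is most probable.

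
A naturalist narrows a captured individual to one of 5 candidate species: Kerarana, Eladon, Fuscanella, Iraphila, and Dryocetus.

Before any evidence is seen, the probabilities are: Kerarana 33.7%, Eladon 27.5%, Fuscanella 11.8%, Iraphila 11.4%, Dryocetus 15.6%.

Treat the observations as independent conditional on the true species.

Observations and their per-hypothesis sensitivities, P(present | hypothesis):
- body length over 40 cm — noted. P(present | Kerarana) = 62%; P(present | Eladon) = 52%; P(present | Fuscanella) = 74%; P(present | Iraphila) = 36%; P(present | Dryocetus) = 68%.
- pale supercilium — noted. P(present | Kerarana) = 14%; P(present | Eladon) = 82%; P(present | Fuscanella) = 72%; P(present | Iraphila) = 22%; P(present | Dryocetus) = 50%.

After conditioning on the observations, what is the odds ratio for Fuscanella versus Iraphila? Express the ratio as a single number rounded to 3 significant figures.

Posterior odds equal prior odds times the likelihood ratio; only the two competing hypotheses matter.
  Fuscanella: 0.118 × 0.74 × 0.72 = 0.06287
  Iraphila: 0.114 × 0.36 × 0.22 = 0.0090288
Posterior odds = 0.06287 / 0.0090288 ≈ 6.96.

6.96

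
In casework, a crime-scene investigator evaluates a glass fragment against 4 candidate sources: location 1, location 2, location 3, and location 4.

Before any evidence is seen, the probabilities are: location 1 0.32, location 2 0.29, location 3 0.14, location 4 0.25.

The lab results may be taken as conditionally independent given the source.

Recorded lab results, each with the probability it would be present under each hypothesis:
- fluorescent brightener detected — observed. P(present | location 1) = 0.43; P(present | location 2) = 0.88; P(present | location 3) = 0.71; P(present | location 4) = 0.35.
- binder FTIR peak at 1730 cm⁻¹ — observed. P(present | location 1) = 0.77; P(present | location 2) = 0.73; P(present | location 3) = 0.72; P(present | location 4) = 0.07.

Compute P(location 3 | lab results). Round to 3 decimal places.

0.193

Multiply each prior by the joint likelihood of the lab result pattern:
  location 1: 0.32 × 0.43 × 0.77 = 0.10595
  location 2: 0.29 × 0.88 × 0.73 = 0.1863
  location 3: 0.14 × 0.71 × 0.72 = 0.071568
  location 4: 0.25 × 0.35 × 0.07 = 0.006125
Normalizing constant Z = 0.10595 + 0.1863 + 0.071568 + 0.006125 = 0.36994.
P(location 3 | evidence) = 0.071568 / 0.36994 ≈ 0.193.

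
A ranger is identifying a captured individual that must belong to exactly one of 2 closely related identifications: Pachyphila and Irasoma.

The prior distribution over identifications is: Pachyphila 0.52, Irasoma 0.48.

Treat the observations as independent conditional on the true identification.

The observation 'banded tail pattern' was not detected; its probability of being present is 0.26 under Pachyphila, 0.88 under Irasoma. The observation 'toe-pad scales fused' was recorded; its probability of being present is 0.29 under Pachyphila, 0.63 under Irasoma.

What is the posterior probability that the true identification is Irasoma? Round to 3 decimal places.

0.245

By Bayes' rule with conditional independence, the unnormalized weight for each hypothesis is prior × ∏ likelihoods (using 1 − P(present | H) for each absent observation):
  Pachyphila: 0.52 × (1 − 0.26) × 0.29 = 0.11159
  Irasoma: 0.48 × (1 − 0.88) × 0.63 = 0.036288
The unnormalized weights sum to 0.14788.
P(Irasoma | evidence) = 0.036288 / 0.14788 ≈ 0.245.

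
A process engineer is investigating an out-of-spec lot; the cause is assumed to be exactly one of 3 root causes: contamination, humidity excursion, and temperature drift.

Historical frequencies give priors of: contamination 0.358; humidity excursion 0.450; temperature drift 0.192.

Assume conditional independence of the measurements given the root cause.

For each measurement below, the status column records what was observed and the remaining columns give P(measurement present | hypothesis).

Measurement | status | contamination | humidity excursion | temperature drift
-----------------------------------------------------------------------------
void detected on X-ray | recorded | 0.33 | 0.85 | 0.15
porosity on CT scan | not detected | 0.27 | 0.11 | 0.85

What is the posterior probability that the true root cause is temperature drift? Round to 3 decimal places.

By Bayes' rule with conditional independence, the unnormalized weight for each hypothesis is prior × ∏ likelihoods (using 1 − P(present | H) for each absent measurement):
  contamination: 0.358 × 0.33 × (1 − 0.27) = 0.086242
  humidity excursion: 0.450 × 0.85 × (1 − 0.11) = 0.34043
  temperature drift: 0.192 × 0.15 × (1 − 0.85) = 0.00432
Normalizing constant Z = 0.086242 + 0.34043 + 0.00432 = 0.43099.
P(temperature drift | evidence) = 0.00432 / 0.43099 ≈ 0.010.

0.010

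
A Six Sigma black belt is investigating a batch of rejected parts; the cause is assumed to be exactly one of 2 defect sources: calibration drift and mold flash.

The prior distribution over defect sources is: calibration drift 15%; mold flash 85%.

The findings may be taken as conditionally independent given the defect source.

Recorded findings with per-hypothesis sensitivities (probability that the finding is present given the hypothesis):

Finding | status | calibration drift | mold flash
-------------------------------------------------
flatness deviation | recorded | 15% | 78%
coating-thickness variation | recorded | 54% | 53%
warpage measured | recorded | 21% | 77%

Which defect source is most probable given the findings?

mold flash

By Bayes' rule with conditional independence, the unnormalized weight for each hypothesis is prior × ∏ likelihoods:
  calibration drift: 0.15 × 0.15 × 0.54 × 0.21 = 0.0025515
  mold flash: 0.85 × 0.78 × 0.53 × 0.77 = 0.27057
Normalizing constant Z = 0.0025515 + 0.27057 = 0.27312.
P(calibration drift | evidence) ≈ 0.0025515 / 0.27312 ≈ 0.009
P(mold flash | evidence) ≈ 0.27057 / 0.27312 ≈ 0.991
The largest is 0.991, so mold flash is most probable.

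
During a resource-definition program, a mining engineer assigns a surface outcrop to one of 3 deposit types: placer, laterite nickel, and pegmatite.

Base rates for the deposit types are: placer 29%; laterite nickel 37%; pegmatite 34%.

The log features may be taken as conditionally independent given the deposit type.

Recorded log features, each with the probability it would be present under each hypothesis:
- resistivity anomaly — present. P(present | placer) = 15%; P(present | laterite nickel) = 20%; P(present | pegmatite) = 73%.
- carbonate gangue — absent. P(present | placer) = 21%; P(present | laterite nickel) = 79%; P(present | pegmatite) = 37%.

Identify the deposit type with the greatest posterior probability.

pegmatite

By Bayes' rule with conditional independence, the unnormalized weight for each hypothesis is prior × ∏ likelihoods (using 1 − P(present | H) for each absent log feature):
  placer: 0.29 × 0.15 × (1 − 0.21) = 0.034365
  laterite nickel: 0.37 × 0.20 × (1 − 0.79) = 0.01554
  pegmatite: 0.34 × 0.73 × (1 − 0.37) = 0.15637
The unnormalized weights sum to 0.20627.
P(placer | evidence) ≈ 0.034365 / 0.20627 ≈ 0.167
P(laterite nickel | evidence) ≈ 0.01554 / 0.20627 ≈ 0.075
P(pegmatite | evidence) ≈ 0.15637 / 0.20627 ≈ 0.758
The largest is 0.758, so pegmatite is most probable.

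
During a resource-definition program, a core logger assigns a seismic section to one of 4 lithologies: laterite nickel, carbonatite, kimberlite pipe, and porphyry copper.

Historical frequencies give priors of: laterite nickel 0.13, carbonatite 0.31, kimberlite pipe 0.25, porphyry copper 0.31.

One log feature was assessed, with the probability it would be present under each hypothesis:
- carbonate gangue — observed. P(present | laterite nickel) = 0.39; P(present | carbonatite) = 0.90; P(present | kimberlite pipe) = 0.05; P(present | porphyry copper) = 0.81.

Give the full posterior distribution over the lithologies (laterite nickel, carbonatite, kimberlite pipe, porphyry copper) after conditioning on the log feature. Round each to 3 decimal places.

0.085, 0.470, 0.021, 0.423

For each hypothesis, the unnormalized posterior weight is prior × likelihood:
  laterite nickel: 0.13 × 0.39 = 0.0507
  carbonatite: 0.31 × 0.90 = 0.279
  kimberlite pipe: 0.25 × 0.05 = 0.0125
  porphyry copper: 0.31 × 0.81 = 0.2511
Normalizing constant Z = 0.0507 + 0.279 + 0.0125 + 0.2511 = 0.5933.
P(laterite nickel | evidence) = 0.0507 / 0.5933 ≈ 0.085
P(carbonatite | evidence) = 0.279 / 0.5933 ≈ 0.470
P(kimberlite pipe | evidence) = 0.0125 / 0.5933 ≈ 0.021
P(porphyry copper | evidence) = 0.2511 / 0.5933 ≈ 0.423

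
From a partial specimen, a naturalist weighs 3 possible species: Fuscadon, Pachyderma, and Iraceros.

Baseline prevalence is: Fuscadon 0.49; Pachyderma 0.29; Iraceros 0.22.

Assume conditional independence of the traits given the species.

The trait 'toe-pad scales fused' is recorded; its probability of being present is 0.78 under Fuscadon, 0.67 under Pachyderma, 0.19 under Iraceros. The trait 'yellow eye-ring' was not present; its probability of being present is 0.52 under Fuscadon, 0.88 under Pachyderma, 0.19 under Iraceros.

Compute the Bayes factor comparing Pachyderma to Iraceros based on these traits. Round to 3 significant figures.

Take the product of per-trait likelihoods under each hypothesis (using 1 − P(present | H) for each absent trait), then divide.
  Pachyderma: 0.67 × (1 − 0.88) = 0.0804
  Iraceros: 0.19 × (1 − 0.19) = 0.1539
Bayes factor = 0.0804 / 0.1539 ≈ 0.522

0.522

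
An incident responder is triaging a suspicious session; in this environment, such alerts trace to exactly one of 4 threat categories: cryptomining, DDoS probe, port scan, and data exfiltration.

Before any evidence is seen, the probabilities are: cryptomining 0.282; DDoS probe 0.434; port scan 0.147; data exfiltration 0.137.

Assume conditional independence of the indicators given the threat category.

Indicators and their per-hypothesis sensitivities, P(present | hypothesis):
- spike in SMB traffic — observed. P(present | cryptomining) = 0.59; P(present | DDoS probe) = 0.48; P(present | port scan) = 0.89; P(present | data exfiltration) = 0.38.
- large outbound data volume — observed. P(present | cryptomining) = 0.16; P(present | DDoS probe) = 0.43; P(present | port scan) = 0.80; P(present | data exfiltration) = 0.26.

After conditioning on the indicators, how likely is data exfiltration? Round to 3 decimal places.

By Bayes' rule with conditional independence, the unnormalized weight for each hypothesis is prior × ∏ likelihoods:
  cryptomining: 0.282 × 0.59 × 0.16 = 0.026621
  DDoS probe: 0.434 × 0.48 × 0.43 = 0.089578
  port scan: 0.147 × 0.89 × 0.80 = 0.10466
  data exfiltration: 0.137 × 0.38 × 0.26 = 0.013536
Marginal likelihood of the evidence = 0.2344.
P(data exfiltration | evidence) = 0.013536 / 0.2344 ≈ 0.058.

0.058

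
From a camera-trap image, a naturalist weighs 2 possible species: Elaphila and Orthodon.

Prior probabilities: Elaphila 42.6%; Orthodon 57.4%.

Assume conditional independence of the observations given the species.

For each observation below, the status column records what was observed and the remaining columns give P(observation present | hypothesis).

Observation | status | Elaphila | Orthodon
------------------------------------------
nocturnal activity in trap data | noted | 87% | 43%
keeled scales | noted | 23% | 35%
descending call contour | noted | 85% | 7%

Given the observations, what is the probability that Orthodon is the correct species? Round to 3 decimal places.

By Bayes' rule with conditional independence, the unnormalized weight for each hypothesis is prior × ∏ likelihoods:
  Elaphila: 0.426 × 0.87 × 0.23 × 0.85 = 0.072456
  Orthodon: 0.574 × 0.43 × 0.35 × 0.07 = 0.0060471
The unnormalized weights sum to 0.078503.
P(Orthodon | evidence) = 0.0060471 / 0.078503 ≈ 0.077.

0.077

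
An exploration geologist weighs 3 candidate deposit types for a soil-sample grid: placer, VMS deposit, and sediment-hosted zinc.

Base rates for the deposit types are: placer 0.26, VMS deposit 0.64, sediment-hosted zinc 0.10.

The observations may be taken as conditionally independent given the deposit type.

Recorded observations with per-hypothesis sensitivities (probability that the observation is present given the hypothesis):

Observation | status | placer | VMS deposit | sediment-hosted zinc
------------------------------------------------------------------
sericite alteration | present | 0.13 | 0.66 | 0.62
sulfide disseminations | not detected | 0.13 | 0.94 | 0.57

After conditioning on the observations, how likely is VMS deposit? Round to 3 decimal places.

For each hypothesis, the unnormalized posterior weight is prior × product of the observation likelihoods (using 1 − P(present | H) for each absent observation):
  placer: 0.26 × 0.13 × (1 − 0.13) = 0.029406
  VMS deposit: 0.64 × 0.66 × (1 − 0.94) = 0.025344
  sediment-hosted zinc: 0.10 × 0.62 × (1 − 0.57) = 0.02666
Normalizing constant Z = 0.029406 + 0.025344 + 0.02666 = 0.08141.
P(VMS deposit | evidence) = 0.025344 / 0.08141 ≈ 0.311.

0.311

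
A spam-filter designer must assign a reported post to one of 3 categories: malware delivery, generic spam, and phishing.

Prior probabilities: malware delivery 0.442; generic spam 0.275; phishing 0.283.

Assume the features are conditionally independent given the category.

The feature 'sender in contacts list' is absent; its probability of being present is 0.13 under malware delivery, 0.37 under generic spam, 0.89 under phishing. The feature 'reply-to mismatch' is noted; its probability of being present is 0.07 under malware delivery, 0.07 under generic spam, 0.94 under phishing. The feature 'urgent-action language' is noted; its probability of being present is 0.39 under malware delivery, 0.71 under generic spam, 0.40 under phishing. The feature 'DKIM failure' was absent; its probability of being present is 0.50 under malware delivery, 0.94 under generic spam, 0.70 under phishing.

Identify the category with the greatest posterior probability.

For each hypothesis, the unnormalized posterior weight is prior × product of the feature likelihoods (using 1 − P(present | H) for each absent feature):
  malware delivery: 0.442 × (1 − 0.13) × 0.07 × 0.39 × (1 − 0.50) = 0.005249
  generic spam: 0.275 × (1 − 0.37) × 0.07 × 0.71 × (1 − 0.94) = 0.00051663
  phishing: 0.283 × (1 − 0.89) × 0.94 × 0.40 × (1 − 0.70) = 0.0035115
Marginal likelihood of the evidence = 0.0092771.
P(malware delivery | evidence) ≈ 0.005249 / 0.0092771 ≈ 0.566
P(generic spam | evidence) ≈ 0.00051663 / 0.0092771 ≈ 0.056
P(phishing | evidence) ≈ 0.0035115 / 0.0092771 ≈ 0.379
The largest is 0.566, so malware delivery is most probable.

malware delivery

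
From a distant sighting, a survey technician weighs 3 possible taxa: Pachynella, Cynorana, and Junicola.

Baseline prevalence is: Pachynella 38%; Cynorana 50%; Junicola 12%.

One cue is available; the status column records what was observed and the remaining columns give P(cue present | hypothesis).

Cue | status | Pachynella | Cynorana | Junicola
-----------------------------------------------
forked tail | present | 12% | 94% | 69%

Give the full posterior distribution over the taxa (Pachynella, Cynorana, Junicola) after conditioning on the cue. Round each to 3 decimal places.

0.076, 0.785, 0.138

For each hypothesis, the unnormalized posterior weight is prior × likelihood:
  Pachynella: 0.38 × 0.12 = 0.0456
  Cynorana: 0.50 × 0.94 = 0.47
  Junicola: 0.12 × 0.69 = 0.0828
The unnormalized weights sum to 0.5984.
P(Pachynella | evidence) = 0.0456 / 0.5984 ≈ 0.076
P(Cynorana | evidence) = 0.47 / 0.5984 ≈ 0.785
P(Junicola | evidence) = 0.0828 / 0.5984 ≈ 0.138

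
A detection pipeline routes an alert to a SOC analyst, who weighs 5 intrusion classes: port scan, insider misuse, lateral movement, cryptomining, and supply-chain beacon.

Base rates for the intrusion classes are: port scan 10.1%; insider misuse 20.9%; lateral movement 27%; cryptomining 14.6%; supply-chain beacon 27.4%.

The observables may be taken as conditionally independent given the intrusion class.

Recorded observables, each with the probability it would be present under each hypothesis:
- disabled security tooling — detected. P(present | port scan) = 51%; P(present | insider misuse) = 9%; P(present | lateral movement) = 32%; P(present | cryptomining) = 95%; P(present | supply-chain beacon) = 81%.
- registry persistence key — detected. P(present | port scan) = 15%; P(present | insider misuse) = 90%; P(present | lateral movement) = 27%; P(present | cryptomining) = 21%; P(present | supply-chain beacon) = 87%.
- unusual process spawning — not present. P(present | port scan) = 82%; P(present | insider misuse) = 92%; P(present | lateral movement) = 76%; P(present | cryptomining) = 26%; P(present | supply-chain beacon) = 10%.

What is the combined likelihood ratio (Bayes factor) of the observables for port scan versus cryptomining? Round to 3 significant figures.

The Bayes factor is the ratio of the joint likelihoods of the observable pattern under the two hypotheses (using 1 − P(present | H) for each absent observable).
  port scan: 0.51 × 0.15 × (1 − 0.82) = 0.01377
  cryptomining: 0.95 × 0.21 × (1 − 0.26) = 0.14763
Bayes factor = 0.01377 / 0.14763 ≈ 0.0933

0.0933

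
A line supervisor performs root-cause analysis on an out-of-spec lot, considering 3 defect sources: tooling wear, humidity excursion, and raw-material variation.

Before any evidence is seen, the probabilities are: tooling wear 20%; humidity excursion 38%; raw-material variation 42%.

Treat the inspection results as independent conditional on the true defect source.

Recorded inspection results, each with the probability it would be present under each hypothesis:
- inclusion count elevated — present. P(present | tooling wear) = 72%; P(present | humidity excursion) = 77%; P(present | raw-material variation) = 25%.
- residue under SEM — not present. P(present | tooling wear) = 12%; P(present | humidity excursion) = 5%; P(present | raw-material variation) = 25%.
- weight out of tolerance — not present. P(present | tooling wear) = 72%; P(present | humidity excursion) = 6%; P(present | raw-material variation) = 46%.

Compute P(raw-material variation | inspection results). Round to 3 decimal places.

Multiply each prior by the joint likelihood of the inspection result pattern (using 1 − P(present | H) for each absent inspection result):
  tooling wear: 0.20 × 0.72 × (1 − 0.12) × (1 − 0.72) = 0.035482
  humidity excursion: 0.38 × 0.77 × (1 − 0.05) × (1 − 0.06) = 0.26129
  raw-material variation: 0.42 × 0.25 × (1 − 0.25) × (1 − 0.46) = 0.042525
Normalizing constant Z = 0.035482 + 0.26129 + 0.042525 = 0.3393.
P(raw-material variation | evidence) = 0.042525 / 0.3393 ≈ 0.125.

0.125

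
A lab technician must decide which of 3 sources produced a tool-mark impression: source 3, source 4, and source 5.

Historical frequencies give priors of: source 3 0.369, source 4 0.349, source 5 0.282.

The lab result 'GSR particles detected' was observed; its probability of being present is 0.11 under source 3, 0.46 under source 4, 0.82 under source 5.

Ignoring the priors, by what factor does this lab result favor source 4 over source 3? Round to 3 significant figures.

4.18

The Bayes factor is the ratio of the two likelihoods.
  source 4: 0.46
  source 3: 0.11
Bayes factor = 0.46 / 0.11 ≈ 4.18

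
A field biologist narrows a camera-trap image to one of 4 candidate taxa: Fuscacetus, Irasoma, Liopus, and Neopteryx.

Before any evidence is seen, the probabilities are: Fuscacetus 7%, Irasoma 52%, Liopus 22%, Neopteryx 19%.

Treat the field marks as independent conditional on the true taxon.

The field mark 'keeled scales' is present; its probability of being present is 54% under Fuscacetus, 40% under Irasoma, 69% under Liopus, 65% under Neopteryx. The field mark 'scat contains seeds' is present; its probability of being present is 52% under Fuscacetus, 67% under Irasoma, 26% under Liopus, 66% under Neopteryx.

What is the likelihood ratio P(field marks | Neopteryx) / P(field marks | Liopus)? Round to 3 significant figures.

The Bayes factor is the ratio of the joint likelihoods of the field mark pattern under the two hypotheses.
  Neopteryx: 0.65 × 0.66 = 0.429
  Liopus: 0.69 × 0.26 = 0.1794
Bayes factor = 0.429 / 0.1794 ≈ 2.39

2.39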